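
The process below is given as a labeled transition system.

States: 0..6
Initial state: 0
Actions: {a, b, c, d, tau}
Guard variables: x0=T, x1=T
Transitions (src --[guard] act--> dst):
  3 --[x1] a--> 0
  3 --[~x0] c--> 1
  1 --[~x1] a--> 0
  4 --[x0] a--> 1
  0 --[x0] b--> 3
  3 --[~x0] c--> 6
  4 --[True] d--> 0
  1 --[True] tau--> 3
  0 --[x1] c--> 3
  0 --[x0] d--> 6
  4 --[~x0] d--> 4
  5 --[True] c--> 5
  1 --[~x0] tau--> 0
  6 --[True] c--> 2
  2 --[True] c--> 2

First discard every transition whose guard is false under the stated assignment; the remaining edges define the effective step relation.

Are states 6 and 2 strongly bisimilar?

Answer: BISIMILAR

Working:
Refine partition for ~:
  round 0: {{0,1,2,3,4,5,6}}
  round 1: {{0},{1},{2,5,6},{3},{4}}
Fixed point at round 2; 5 class(es).
class of 6: {2,5,6}; class of 2: {2,5,6}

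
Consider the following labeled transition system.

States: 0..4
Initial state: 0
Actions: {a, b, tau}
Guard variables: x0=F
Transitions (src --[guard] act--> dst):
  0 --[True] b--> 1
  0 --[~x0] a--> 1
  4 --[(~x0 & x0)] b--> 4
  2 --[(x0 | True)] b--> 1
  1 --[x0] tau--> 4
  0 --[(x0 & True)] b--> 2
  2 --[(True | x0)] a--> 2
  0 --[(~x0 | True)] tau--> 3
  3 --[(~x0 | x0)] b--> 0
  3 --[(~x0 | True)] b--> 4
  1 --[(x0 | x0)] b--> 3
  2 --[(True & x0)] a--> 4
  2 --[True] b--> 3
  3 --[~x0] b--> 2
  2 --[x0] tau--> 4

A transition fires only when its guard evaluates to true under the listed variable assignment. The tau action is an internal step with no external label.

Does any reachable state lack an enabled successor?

Answer: DEADLOCK at state 1

Working:
Reach set: {0,1,2,3,4}
  0: a→1  b→1  tau→3  [3 exit(s)]
  1: ∅  [STUCK]
  2: a→2  b→1  b→3  [3 exit(s)]
  3: b→0  b→2  b→4  [3 exit(s)]
  4: ∅  [STUCK]
witness 1: b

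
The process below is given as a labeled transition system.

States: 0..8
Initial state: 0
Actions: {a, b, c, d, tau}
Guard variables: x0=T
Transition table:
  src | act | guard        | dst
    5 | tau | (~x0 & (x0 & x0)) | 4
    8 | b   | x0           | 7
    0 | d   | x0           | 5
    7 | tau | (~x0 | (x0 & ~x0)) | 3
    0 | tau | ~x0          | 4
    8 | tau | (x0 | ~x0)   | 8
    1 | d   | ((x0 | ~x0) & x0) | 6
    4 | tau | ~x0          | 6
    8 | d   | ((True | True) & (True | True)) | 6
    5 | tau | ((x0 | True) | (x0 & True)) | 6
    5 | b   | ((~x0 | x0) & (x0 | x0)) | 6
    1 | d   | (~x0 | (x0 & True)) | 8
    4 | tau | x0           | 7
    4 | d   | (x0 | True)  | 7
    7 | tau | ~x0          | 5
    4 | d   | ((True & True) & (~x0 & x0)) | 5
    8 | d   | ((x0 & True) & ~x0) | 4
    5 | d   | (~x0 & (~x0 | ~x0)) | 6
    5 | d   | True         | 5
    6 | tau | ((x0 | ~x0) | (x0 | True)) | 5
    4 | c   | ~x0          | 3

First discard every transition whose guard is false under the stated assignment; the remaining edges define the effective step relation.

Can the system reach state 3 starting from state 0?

Answer: UNREACHABLE

Trace:
Guard filter leaves 12 enabled edge(s).
L0 = {0}
L1 = {5}  total {0,5}
L2 = {6}  total {0,5,6}
Reachable = {0,5,6}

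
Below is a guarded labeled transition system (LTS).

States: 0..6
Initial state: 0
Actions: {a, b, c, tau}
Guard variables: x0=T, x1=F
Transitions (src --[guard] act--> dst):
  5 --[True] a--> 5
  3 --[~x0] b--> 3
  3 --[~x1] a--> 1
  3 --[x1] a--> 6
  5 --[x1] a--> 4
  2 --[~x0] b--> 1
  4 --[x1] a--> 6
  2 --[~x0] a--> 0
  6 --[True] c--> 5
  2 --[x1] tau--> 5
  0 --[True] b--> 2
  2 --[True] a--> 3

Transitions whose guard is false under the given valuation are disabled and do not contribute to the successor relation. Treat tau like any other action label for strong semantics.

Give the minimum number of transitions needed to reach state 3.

Answer: 2

Working:
Layered search for 3:
  Layer 0: {0}
  Layer 1: {2}
  Layer 2: {3}
3 enters at depth 2; path b·a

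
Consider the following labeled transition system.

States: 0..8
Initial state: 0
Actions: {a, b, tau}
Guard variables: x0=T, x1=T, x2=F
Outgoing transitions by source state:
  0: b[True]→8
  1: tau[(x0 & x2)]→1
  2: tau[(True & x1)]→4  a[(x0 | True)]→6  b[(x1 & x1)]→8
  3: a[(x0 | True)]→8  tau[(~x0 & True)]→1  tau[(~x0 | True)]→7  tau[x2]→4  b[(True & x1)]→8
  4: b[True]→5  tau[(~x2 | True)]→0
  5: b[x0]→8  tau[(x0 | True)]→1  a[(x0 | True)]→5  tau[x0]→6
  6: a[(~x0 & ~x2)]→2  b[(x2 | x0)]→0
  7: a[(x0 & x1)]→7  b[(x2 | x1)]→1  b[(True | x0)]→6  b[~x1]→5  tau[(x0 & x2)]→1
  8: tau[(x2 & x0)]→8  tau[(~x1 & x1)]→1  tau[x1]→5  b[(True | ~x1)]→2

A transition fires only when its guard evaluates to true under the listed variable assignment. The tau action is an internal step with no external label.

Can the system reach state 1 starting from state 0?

19 transition(s) survive guard evaluation.
L0 = {0}
L1 = {8}  cumulative {0,8}
L2 = {2,5}  cumulative {0,2,5,8}
L3 = {1,4,6}  cumulative {0,1,2,4,5,6,8}
Reach set: {0,1,2,4,5,6,8}
trace reaching 1: b·tau·tau

Answer: REACHABLE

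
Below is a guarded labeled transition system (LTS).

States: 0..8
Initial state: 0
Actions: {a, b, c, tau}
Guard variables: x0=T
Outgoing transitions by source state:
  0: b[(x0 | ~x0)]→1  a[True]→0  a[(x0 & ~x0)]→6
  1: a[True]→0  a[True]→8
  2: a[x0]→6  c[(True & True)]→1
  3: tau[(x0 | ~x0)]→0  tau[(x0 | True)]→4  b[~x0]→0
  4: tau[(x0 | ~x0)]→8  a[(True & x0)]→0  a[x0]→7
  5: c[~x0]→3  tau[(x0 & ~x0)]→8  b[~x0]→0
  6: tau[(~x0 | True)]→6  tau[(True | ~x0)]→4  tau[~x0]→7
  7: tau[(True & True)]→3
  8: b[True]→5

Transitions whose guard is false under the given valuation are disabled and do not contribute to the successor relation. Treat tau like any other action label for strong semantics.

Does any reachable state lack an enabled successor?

Answer: DEADLOCK at state 5

Trace:
R = {0,1,5,8}
  0: a→0  b→1  [2 out]
  1: a→0  a→8  [2 out]
  5: ∅  [STUCK]
  8: b→5  [1 out]
Path to 5: b·a·b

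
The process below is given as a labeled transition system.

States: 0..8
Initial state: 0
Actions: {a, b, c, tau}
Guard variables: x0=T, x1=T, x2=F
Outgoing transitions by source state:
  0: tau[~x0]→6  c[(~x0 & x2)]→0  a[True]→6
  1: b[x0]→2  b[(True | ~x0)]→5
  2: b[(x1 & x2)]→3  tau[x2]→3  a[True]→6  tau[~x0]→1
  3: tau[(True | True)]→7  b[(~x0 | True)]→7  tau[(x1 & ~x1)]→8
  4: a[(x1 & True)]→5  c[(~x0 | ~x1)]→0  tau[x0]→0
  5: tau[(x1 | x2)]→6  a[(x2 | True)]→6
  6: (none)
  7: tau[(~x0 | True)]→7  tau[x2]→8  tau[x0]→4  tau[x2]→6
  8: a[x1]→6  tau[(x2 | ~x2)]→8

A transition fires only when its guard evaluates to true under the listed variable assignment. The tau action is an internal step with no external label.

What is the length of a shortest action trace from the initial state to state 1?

BFS to 1:
  depth 0: {0}
  depth 1: {6}
1 never appears.

Answer: UNREACHABLE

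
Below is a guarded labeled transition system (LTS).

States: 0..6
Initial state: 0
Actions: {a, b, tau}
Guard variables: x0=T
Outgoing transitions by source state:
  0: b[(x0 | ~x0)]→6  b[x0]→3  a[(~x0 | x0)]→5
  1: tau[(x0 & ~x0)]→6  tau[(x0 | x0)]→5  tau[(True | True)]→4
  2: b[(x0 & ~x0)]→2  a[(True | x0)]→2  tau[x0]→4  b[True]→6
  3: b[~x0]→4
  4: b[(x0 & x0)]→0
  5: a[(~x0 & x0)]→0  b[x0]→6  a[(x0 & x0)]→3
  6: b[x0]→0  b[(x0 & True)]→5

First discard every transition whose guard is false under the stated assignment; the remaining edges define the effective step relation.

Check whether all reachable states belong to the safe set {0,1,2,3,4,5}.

Answer: INVARIANT VIOLATED at state 6

Trace:
Allowed set {0,1,2,3,4,5}
R = {0,3,5,6}
  0: ✓
  3: ✓
  5: ✓
  6: ✗ unsafe
witness against invariant: b → 6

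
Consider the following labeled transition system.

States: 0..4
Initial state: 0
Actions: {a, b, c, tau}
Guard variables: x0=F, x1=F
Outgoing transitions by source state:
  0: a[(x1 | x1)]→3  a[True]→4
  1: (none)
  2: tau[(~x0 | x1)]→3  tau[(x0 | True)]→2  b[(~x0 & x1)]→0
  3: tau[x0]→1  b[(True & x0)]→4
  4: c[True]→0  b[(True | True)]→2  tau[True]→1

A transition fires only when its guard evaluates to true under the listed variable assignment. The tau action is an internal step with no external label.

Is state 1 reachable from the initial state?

6 transition(s) survive guard evaluation.
depth 0: {0}
depth 1: {4}  total {0,4}
depth 2: {1,2}  total {0,1,2,4}
depth 3: {3}  total {0,1,2,3,4}
Reach set: {0,1,2,3,4}
witness 1: a·tau

Answer: REACHABLE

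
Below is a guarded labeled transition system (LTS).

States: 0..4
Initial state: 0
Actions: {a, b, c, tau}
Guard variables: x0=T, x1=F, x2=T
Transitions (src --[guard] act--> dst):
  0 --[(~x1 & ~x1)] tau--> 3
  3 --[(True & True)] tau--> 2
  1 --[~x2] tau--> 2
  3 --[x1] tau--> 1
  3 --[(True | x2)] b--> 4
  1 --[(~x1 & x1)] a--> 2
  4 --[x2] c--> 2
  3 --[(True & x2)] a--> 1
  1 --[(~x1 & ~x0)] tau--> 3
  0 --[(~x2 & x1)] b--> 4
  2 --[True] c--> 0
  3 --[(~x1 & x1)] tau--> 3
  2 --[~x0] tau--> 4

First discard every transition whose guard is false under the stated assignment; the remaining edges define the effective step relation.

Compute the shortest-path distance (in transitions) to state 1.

Breadth-first toward 1:
  depth 0: {0}
  depth 1: {3}
  depth 2: {1,2,4}
first hit 1 at d=2 via tau·a

Answer: 2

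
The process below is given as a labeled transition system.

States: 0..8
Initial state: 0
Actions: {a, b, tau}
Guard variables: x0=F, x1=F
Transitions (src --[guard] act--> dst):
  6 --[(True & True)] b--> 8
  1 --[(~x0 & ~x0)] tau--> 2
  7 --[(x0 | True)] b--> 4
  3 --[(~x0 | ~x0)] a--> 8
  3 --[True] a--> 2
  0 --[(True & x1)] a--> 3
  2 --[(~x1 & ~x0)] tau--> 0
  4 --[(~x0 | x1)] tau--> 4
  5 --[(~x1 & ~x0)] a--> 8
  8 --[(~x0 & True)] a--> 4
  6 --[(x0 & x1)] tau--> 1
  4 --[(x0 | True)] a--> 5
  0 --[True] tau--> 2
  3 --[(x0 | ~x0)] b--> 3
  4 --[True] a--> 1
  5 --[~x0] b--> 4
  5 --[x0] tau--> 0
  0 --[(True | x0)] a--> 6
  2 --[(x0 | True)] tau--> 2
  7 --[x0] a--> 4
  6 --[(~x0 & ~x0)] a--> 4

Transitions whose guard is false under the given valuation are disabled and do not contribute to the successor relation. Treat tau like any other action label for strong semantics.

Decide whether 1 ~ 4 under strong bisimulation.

Answer: NOT BISIMILAR

Trace:
Bisimulation quotient by refinement:
  round 0: {{0,1,2,3,4,5,6,7,8}}
  round 1: {{0,4},{1,2},{3,5,6},{7},{8}}
  round 2: {{0},{1},{2},{3},{4},{5},{6},{7},{8}}
stable after 3 split(s): 9 block(s)
[1]={1}  [4]={4}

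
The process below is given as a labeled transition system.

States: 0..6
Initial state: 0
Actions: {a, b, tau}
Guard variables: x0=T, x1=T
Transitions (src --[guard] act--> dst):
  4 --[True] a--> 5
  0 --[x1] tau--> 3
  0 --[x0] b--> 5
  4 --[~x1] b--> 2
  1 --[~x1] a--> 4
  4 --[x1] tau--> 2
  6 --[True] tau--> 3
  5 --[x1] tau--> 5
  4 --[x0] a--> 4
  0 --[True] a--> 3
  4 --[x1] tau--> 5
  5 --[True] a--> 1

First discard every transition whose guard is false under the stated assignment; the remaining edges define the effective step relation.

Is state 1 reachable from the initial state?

Answer: REACHABLE

Trace:
After dropping false guards: 10 live edges.
depth 0: {0}
depth 1: {3,5}  cumulative {0,3,5}
depth 2: {1}  cumulative {0,1,3,5}
Reach set: {0,1,3,5}
Path to 1: b·a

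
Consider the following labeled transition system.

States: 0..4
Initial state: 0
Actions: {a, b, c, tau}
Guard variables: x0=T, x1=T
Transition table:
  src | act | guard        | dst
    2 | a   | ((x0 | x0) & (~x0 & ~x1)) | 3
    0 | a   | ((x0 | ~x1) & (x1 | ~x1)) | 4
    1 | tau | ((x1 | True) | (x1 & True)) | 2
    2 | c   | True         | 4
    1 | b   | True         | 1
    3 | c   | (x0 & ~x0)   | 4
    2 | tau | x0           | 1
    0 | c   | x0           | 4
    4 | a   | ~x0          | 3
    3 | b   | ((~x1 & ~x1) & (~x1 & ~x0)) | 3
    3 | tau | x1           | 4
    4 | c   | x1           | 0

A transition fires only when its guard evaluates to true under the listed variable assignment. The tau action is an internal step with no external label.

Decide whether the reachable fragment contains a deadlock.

Answer: DEADLOCK-FREE

Working:
Reachable = {0,4}
  0: a→4  c→4  [2 out]
  4: c→0  [1 out]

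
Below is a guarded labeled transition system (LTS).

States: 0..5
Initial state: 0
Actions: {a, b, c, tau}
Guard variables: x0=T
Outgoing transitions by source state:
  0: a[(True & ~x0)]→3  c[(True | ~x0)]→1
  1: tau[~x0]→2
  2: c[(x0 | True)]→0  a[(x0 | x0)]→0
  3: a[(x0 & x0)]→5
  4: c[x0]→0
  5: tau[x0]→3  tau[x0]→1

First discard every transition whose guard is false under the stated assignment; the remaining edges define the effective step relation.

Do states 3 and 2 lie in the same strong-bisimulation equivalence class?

Answer: NOT BISIMILAR

Working:
Bisimulation quotient by refinement:
  P[0] = {{0,1,2,3,4,5}}
  P[1] = {{0,4},{1},{2},{3},{5}}
  P[2] = {{0},{1},{2},{3},{4},{5}}
Fixed point at round 3; 6 class(es).
[3]={3}  [2]={2}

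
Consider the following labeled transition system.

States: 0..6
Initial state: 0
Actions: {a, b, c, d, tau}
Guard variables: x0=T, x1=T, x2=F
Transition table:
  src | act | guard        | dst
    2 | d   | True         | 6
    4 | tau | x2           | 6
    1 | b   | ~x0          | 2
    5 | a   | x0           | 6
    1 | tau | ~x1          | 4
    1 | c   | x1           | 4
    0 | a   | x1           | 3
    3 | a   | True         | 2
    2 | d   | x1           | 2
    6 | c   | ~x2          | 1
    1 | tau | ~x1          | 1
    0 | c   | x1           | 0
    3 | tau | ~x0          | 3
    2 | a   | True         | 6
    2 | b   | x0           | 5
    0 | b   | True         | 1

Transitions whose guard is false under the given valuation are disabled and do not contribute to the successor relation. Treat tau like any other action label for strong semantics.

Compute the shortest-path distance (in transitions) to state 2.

Answer: 2

Analysis:
Breadth-first toward 2:
  Layer 0: {0}
  Layer 1: {1,3}
  Layer 2: {2,4}
first hit 2 at d=2 via a·a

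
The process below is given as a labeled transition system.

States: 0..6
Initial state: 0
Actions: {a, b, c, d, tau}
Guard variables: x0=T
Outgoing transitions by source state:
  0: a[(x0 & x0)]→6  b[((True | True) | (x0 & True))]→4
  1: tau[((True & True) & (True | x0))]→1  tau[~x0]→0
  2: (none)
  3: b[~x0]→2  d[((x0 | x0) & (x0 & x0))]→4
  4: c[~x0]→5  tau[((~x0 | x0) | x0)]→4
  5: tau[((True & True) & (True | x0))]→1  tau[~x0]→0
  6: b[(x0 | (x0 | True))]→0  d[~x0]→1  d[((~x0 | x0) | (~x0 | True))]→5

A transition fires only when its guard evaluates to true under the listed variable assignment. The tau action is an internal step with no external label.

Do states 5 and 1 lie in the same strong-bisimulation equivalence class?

Compute ~ classes (split until stable):
  π0 = {{0,1,2,3,4,5,6}}
  π1 = {{0},{1,4,5},{2},{3},{6}}
stable after 2 split(s): 5 block(s)
5∈{1,4,5}, 1∈{1,4,5}

Answer: BISIMILAR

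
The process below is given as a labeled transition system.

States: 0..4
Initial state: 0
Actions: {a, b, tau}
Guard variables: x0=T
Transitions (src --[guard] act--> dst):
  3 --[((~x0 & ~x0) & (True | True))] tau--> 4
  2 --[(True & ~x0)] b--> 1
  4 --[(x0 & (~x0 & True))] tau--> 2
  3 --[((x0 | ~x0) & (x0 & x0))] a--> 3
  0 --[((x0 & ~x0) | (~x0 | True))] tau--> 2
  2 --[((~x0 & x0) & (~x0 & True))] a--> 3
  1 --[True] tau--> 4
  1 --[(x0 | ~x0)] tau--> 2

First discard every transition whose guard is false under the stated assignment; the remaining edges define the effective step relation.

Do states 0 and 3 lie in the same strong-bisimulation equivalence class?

Bisimulation quotient by refinement:
  P[0] = {{0,1,2,3,4}}
  P[1] = {{0,1},{2,4},{3}}
3 equivalence class(es) (converged in 2)
[0]={0,1}  [3]={3}

Answer: NOT BISIMILAR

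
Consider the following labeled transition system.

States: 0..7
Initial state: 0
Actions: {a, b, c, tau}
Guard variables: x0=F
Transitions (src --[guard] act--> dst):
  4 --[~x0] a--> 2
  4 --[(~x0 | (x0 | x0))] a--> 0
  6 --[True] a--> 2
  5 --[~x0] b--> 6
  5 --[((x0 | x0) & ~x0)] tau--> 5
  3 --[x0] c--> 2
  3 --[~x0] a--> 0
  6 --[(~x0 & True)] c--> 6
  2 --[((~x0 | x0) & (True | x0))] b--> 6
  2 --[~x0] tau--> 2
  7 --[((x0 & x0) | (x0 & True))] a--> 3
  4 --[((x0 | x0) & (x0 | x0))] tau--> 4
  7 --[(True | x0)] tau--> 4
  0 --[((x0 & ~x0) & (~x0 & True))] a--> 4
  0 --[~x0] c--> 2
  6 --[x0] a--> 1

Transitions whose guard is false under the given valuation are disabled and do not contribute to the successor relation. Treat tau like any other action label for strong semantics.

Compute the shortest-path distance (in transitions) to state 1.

Answer: UNREACHABLE

Trace:
Breadth-first toward 1:
  depth 0: {0}
  depth 1: {2}
  depth 2: {6}
1 never appears.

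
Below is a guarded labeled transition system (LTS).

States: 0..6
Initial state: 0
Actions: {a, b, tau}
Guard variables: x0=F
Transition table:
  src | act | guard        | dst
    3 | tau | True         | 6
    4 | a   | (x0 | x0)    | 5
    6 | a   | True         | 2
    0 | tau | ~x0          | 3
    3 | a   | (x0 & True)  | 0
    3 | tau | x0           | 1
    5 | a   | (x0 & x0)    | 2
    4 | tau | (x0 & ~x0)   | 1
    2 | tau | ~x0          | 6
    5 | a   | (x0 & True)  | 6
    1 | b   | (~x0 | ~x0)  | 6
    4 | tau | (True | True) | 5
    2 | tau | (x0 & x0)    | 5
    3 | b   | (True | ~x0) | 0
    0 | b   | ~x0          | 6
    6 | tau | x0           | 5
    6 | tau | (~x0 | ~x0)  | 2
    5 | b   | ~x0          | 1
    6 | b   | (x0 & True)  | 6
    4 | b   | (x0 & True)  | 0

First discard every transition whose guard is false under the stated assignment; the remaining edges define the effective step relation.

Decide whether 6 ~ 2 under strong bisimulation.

Answer: NOT BISIMILAR

Trace:
Bisimulation quotient by refinement:
  round 0: {{0,1,2,3,4,5,6}}
  round 1: {{0,3},{1,5},{2,4},{6}}
  round 2: {{0},{1},{2},{3},{4},{5},{6}}
Fixed point at round 3; 7 class(es).
class of 6: {6}; class of 2: {2}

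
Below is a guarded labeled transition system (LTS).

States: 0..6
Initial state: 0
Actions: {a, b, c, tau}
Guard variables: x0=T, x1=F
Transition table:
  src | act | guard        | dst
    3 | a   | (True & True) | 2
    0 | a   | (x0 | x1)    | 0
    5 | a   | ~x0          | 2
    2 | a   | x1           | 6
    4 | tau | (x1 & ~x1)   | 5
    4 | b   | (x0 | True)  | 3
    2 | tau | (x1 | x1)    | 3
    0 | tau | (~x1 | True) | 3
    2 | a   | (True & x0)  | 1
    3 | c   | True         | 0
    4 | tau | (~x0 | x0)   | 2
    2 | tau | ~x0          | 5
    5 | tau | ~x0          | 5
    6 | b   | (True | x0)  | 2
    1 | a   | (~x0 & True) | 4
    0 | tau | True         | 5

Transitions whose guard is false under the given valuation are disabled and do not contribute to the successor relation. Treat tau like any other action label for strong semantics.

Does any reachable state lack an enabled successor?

Answer: DEADLOCK at state 1

Trace:
Reachable = {0,1,2,3,5}
  0: a→0  tau→3  tau→5  [3 exit(s)]
  1: ∅  [deadlock]
  2: a→1  [1 exit(s)]
  3: a→2  c→0  [2 exit(s)]
  5: ∅  [deadlock]
Path to 1: tau·a·a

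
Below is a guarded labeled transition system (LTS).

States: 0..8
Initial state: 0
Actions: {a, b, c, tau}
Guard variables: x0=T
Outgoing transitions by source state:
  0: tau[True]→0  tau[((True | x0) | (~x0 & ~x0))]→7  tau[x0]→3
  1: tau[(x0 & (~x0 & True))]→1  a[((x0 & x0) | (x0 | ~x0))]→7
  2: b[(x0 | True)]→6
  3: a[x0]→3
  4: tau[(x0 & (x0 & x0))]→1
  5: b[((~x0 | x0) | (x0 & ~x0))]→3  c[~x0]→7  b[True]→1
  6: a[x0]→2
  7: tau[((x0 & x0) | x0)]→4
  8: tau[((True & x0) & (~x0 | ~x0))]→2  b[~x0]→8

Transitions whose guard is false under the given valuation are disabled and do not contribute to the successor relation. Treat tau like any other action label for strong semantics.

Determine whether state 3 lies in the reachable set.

Answer: REACHABLE

Working:
After dropping false guards: 11 live edges.
L0 = {0}
L1 = {3,7}  total {0,3,7}
L2 = {4}  total {0,3,4,7}
L3 = {1}  total {0,1,3,4,7}
Reach set: {0,1,3,4,7}
witness 3: tau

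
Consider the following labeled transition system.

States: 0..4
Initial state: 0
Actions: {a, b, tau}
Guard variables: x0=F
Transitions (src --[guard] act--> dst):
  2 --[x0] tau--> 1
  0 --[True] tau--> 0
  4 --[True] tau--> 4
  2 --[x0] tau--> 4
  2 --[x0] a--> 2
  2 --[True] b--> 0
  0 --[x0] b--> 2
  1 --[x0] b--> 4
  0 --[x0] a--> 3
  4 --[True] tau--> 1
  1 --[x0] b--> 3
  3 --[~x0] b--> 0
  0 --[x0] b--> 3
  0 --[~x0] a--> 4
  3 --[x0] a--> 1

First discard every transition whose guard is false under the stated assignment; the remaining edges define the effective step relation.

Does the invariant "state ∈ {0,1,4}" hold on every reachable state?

Answer: INVARIANT HOLDS

Trace:
Allowed set {0,1,4}
Reach set: {0,1,4}
  0: ok
  1: ok
  4: ok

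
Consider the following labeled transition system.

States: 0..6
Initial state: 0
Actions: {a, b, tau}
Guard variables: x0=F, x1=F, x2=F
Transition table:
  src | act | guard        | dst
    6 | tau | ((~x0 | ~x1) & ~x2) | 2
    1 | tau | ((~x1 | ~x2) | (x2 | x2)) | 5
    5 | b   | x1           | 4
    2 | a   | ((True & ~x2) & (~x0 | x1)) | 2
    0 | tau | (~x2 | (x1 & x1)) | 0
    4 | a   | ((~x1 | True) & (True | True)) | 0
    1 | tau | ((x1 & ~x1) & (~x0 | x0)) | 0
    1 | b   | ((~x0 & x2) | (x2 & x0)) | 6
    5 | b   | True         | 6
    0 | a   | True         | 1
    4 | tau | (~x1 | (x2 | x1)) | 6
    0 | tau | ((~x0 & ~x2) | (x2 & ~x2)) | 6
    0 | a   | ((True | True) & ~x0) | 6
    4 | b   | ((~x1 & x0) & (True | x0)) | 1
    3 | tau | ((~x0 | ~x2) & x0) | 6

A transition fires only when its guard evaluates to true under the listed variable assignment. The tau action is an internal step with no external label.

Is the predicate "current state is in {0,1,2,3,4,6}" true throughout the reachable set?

Allowed set {0,1,2,3,4,6}
Reachable = {0,1,2,5,6}
  0: safe
  1: safe
  2: safe
  5: ✗ unsafe
  6: safe
counterexample path to 5: a·tau

Answer: INVARIANT VIOLATED at state 5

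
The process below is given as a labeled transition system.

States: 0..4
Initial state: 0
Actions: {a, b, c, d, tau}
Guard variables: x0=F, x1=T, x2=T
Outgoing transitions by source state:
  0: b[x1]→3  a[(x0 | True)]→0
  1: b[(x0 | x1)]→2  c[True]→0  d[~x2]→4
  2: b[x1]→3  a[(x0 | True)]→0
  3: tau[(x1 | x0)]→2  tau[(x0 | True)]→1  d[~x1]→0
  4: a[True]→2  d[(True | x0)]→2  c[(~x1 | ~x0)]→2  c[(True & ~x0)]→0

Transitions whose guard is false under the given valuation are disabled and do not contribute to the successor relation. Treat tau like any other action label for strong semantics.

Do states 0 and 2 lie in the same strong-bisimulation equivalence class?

Refine partition for ~:
  π0 = {{0,1,2,3,4}}
  π1 = {{0,2},{1},{3},{4}}
stable after 2 split(s): 4 block(s)
class of 0: {0,2}; class of 2: {0,2}

Answer: BISIMILAR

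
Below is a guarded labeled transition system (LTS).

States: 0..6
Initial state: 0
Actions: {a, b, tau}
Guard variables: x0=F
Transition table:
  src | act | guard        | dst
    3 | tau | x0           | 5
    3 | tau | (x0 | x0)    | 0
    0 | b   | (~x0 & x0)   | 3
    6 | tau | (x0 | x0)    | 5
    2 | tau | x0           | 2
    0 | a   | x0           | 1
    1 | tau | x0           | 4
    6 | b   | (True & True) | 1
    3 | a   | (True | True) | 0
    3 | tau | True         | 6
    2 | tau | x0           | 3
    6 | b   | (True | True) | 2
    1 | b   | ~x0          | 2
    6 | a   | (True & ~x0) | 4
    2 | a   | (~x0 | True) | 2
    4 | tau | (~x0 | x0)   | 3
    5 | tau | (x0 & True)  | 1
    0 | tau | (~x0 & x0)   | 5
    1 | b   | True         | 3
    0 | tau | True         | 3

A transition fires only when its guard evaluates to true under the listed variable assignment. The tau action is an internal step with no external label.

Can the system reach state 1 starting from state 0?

Answer: REACHABLE

Trace:
After dropping false guards: 10 live edges.
Layer 0: {0}
Layer 1: {3}  now seen {0,3}
Layer 2: {6}  now seen {0,3,6}
Layer 3: {1,2,4}  now seen {0,1,2,3,4,6}
Reach set: {0,1,2,3,4,6}
Path to 1: tau·tau·b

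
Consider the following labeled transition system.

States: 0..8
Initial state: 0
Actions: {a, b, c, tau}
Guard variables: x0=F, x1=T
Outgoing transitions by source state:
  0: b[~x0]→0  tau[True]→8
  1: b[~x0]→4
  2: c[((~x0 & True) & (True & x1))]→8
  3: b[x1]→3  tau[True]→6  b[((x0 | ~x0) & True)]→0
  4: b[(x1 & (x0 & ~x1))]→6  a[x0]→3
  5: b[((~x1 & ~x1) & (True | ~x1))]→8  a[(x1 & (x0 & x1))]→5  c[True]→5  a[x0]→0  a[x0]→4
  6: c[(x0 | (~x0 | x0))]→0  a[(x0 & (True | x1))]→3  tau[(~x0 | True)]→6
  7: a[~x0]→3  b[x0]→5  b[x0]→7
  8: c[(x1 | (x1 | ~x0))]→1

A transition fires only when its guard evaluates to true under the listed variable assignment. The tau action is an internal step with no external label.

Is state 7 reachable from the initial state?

Guard filter leaves 12 enabled edge(s).
L0 = {0}
L1 = {8}  cumulative {0,8}
L2 = {1}  cumulative {0,1,8}
L3 = {4}  cumulative {0,1,4,8}
Reachable = {0,1,4,8}

Answer: UNREACHABLE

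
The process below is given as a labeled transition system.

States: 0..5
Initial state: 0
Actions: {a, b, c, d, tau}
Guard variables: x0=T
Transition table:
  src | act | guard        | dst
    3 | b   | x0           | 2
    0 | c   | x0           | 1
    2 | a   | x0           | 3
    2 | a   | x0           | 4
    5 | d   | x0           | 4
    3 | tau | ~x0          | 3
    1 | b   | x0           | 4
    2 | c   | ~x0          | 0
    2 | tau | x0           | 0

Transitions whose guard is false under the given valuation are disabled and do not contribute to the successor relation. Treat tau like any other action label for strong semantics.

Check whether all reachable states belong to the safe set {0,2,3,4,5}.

Inv-set: {0,2,3,4,5}
R = {0,1,4}
  0: safe
  1: outside
  4: safe
witness against invariant: c → 1

Answer: INVARIANT VIOLATED at state 1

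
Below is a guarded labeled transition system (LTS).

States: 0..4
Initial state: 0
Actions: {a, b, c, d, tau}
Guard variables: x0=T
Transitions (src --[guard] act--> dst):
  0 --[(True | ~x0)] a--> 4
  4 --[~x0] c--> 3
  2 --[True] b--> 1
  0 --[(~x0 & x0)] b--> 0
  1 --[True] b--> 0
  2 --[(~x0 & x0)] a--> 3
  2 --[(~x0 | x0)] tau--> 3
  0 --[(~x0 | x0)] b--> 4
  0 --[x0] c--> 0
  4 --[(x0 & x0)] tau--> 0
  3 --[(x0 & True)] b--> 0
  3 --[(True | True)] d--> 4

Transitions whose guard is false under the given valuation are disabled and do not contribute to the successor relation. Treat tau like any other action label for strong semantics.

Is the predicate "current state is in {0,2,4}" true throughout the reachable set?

Safe = {0,2,4}
Reach set: {0,4}
  0: ok
  4: ok

Answer: INVARIANT HOLDS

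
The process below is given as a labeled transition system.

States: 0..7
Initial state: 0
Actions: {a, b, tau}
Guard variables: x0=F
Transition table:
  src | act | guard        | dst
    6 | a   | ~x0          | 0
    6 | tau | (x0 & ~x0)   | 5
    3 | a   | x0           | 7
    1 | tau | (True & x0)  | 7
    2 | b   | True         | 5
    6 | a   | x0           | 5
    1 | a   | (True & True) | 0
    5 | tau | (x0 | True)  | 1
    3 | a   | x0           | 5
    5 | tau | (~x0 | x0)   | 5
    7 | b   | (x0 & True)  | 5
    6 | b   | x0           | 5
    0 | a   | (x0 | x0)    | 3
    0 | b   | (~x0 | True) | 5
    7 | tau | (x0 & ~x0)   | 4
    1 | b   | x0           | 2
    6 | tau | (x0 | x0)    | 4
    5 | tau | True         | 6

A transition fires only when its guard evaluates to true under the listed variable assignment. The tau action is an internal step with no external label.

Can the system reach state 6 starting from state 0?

Answer: REACHABLE

Trace:
7 transition(s) survive guard evaluation.
depth 0: {0}
depth 1: {5}  now seen {0,5}
depth 2: {1,6}  now seen {0,1,5,6}
R = {0,1,5,6}
trace reaching 6: b·tau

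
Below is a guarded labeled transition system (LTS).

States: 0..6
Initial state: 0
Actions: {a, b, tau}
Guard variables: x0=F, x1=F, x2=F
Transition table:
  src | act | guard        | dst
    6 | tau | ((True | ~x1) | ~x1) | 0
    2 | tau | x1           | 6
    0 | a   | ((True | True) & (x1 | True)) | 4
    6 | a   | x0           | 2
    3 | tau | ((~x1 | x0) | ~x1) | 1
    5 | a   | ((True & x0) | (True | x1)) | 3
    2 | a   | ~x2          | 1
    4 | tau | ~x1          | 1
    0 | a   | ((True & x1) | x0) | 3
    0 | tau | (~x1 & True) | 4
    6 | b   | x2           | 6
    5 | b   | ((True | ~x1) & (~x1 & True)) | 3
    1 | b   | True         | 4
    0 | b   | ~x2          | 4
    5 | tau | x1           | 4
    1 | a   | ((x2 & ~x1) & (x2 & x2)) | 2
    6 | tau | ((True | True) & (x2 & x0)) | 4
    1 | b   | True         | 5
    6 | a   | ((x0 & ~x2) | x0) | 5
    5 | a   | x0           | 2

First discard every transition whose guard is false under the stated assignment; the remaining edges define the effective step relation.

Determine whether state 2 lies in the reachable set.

Answer: UNREACHABLE

Trace:
11 transition(s) survive guard evaluation.
depth 0: {0}
depth 1: {4}  cumulative {0,4}
depth 2: {1}  cumulative {0,1,4}
depth 3: {5}  cumulative {0,1,4,5}
depth 4: {3}  cumulative {0,1,3,4,5}
R = {0,1,3,4,5}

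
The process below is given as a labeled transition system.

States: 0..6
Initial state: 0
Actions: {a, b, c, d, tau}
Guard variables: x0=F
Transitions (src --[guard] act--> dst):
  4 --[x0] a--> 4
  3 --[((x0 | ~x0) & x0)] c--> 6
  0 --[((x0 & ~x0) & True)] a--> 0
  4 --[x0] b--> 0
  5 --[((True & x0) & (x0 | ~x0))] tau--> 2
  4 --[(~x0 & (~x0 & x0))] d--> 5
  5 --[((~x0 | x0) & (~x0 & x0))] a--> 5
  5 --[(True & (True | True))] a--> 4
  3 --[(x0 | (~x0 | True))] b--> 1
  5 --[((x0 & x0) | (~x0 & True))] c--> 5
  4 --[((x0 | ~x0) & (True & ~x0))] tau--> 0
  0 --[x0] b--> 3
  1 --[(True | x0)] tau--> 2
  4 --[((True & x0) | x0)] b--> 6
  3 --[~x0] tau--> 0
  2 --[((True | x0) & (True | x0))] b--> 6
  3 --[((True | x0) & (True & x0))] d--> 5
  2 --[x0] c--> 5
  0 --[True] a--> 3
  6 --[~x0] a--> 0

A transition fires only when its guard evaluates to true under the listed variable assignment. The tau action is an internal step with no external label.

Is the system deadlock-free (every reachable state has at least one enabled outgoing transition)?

R = {0,1,2,3,6}
  0: a→3  [1 exit(s)]
  1: tau→2  [1 exit(s)]
  2: b→6  [1 exit(s)]
  3: b→1  tau→0  [2 exit(s)]
  6: a→0  [1 exit(s)]

Answer: DEADLOCK-FREE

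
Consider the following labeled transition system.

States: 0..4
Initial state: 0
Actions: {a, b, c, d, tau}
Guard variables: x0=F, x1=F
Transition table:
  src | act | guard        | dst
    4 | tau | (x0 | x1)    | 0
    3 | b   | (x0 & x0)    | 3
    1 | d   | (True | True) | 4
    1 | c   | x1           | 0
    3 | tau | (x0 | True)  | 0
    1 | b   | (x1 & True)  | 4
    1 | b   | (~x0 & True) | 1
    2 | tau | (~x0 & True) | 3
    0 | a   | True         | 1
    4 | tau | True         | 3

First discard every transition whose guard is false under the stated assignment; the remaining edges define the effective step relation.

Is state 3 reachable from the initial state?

Answer: REACHABLE

Trace:
6 transition(s) survive guard evaluation.
Layer 0: {0}
Layer 1: {1}  cumulative {0,1}
Layer 2: {4}  cumulative {0,1,4}
Layer 3: {3}  cumulative {0,1,3,4}
Reach set: {0,1,3,4}
witness 3: a·d·tau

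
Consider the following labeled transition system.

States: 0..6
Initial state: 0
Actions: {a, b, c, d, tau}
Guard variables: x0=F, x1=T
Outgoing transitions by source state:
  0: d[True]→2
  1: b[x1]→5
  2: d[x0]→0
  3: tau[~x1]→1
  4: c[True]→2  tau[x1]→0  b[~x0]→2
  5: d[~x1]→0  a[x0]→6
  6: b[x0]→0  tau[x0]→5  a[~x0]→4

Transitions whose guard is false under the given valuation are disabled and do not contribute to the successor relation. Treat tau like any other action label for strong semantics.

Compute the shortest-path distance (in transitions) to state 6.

Layered search for 6:
  Layer 0: {0}
  Layer 1: {2}
6 never appears.

Answer: UNREACHABLE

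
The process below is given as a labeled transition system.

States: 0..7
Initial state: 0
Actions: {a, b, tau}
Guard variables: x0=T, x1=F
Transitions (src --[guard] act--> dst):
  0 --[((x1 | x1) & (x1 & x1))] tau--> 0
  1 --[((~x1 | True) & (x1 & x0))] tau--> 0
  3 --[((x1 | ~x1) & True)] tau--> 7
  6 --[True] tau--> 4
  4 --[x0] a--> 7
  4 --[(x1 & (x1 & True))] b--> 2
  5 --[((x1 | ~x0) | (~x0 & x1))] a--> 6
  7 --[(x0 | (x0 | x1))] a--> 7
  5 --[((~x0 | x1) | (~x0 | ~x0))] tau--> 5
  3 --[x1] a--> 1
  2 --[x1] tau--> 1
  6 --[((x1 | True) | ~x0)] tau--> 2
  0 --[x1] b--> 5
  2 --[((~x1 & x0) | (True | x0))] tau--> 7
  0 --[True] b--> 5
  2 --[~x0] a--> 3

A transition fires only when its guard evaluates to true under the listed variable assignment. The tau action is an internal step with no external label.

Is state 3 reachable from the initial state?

Answer: UNREACHABLE

Working:
Guard filter leaves 7 enabled edge(s).
Layer 0: {0}
Layer 1: {5}  now seen {0,5}
R = {0,5}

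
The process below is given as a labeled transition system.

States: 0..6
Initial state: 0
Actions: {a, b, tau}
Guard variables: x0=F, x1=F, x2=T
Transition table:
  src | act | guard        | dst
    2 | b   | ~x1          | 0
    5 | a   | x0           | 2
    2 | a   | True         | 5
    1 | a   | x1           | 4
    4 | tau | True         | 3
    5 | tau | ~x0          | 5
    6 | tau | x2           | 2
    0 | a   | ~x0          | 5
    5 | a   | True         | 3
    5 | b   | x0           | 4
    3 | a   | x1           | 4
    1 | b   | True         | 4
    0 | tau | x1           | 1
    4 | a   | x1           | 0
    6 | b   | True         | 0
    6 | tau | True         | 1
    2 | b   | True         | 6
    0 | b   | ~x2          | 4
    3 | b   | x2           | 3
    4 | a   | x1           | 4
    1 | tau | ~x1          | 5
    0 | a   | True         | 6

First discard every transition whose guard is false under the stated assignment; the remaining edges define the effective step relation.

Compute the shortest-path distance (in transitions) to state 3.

Answer: 2

Analysis:
Layered search for 3:
  depth 0: {0}
  depth 1: {5,6}
  depth 2: {1,2,3}
first hit 3 at d=2 via a·a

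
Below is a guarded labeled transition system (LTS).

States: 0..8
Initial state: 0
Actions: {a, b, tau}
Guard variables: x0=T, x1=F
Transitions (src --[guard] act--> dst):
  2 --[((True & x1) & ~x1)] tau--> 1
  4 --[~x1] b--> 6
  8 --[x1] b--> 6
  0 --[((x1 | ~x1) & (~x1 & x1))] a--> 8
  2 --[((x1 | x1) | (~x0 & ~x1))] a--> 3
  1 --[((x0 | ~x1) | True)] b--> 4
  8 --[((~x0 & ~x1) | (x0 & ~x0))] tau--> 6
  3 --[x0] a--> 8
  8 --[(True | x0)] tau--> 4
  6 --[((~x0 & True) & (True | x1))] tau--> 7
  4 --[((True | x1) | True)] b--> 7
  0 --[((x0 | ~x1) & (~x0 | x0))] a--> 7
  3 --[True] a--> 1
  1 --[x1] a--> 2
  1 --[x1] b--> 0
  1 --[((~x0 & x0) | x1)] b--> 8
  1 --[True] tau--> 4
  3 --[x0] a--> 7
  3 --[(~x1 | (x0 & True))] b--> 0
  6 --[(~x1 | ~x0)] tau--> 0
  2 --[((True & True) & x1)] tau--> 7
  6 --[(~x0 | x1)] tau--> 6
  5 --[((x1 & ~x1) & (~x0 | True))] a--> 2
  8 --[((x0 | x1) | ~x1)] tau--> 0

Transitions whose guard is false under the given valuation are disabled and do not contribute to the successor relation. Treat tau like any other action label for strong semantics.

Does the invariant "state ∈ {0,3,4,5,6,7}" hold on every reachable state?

Safe = {0,3,4,5,6,7}
Reach set: {0,7}
  0: ok
  7: ok

Answer: INVARIANT HOLDS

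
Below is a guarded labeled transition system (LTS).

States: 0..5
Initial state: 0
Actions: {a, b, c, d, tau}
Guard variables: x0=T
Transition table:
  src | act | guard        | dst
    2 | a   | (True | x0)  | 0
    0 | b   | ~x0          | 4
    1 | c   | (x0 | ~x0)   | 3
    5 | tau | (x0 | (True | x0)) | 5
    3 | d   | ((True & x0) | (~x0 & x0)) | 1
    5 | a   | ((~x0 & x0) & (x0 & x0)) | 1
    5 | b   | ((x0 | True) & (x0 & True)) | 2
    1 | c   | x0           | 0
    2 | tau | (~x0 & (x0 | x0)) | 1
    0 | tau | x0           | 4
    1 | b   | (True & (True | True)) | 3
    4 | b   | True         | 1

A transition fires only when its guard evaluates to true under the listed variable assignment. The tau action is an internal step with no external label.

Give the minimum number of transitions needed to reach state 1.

Breadth-first toward 1:
  L0 = {0}
  L1 = {4}
  L2 = {1}
first hit 1 at d=2 via tau·b

Answer: 2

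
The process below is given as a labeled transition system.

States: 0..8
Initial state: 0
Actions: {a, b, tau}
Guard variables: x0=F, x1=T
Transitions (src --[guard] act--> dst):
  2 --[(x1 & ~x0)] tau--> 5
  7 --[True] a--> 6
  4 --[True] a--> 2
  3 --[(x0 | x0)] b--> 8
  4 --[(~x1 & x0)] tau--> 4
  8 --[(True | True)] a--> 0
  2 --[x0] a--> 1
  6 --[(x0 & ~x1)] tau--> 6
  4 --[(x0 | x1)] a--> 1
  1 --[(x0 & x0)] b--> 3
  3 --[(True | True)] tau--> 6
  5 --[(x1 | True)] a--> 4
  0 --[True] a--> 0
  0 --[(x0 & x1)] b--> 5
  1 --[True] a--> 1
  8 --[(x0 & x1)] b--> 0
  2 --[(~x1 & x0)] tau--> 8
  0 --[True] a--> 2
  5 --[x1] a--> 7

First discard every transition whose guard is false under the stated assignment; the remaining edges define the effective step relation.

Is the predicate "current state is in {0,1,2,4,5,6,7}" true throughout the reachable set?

Answer: INVARIANT HOLDS

Working:
Allowed set {0,1,2,4,5,6,7}
Reachable = {0,1,2,4,5,6,7}
  0: ok
  1: ok
  2: ok
  4: ok
  5: ok
  6: ok
  7: ok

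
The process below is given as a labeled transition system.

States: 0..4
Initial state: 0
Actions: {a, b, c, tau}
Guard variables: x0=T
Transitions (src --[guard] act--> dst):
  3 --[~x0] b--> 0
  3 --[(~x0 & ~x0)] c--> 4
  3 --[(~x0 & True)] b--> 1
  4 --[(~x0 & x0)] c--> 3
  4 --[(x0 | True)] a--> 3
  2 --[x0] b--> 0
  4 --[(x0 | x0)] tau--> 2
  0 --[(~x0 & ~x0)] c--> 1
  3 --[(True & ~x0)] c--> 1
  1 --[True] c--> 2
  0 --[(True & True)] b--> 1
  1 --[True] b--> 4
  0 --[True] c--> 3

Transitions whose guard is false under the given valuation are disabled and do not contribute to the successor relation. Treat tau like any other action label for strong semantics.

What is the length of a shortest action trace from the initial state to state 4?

BFS to 4:
  Layer 0: {0}
  Layer 1: {1,3}
  Layer 2: {2,4}
4 enters at depth 2; path b·b

Answer: 2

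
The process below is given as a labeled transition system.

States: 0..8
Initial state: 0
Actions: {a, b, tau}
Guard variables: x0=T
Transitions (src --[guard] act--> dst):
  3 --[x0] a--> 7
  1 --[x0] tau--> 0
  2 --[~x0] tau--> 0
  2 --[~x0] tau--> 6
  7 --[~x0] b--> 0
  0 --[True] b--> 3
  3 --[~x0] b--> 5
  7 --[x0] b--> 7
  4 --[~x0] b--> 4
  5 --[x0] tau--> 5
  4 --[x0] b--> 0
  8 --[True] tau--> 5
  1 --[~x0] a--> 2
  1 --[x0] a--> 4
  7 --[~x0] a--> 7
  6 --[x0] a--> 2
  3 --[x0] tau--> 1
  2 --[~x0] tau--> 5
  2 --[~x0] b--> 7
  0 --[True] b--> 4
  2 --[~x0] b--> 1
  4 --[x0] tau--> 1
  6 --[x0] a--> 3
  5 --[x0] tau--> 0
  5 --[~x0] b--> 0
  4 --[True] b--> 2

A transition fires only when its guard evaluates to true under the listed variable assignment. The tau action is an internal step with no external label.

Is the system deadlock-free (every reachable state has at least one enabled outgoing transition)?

Reach set: {0,1,2,3,4,7}
  0: b→3  b→4  [2 out]
  1: a→4  tau→0  [2 out]
  2: ∅  [deadlock]
  3: a→7  tau→1  [2 out]
  4: b→0  b→2  tau→1  [3 out]
  7: b→7  [1 out]
trace reaching 2: b·b

Answer: DEADLOCK at state 2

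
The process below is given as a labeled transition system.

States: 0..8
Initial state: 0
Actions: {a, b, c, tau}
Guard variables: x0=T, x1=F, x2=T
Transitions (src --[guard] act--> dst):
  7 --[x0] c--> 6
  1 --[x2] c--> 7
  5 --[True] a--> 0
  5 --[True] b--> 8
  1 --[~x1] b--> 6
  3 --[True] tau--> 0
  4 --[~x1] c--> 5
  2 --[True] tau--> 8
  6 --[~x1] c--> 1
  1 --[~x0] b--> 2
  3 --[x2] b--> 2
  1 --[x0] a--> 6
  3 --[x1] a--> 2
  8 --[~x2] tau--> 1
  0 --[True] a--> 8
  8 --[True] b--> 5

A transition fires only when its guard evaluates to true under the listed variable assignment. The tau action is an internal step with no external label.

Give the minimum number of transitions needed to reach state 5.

Breadth-first toward 5:
  depth 0: {0}
  depth 1: {8}
  depth 2: {5}
5 enters at depth 2; path a·b

Answer: 2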